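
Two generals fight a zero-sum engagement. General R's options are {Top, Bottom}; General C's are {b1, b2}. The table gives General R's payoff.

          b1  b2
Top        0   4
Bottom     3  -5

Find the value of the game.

1

Row minima: Top → 0, Bottom → -5; maximin = 0.
Column maxima: b1 → 3, b2 → 4; minimax = 3.
0 ≠ 3, so there is no saddle point; optimal play is mixed.
Let General R play Top with probability p. Expected payoff against b1: 0p + 3(1−p) = −3p + 3; against b2: 4p + (-5)(1−p) = 9p − 5.
Setting these equal: −3p + 3 = 9p − 5 ⇒ −12p = -8 ⇒ p = 2/3, and the value is (-3)·(2/3) + 3 = 1.
For General C: with q = P(b1), equating Top's and Bottom's payoffs gives −4q + 4 = 8q − 5 ⇒ q = 3/4.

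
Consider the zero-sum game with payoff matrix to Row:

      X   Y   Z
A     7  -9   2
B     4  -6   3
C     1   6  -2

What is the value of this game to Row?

6/17

Row minima: A → -9, B → -6, C → -2; maximin = -2.
Column maxima: X → 7, Y → 6, Z → 3; minimax = 3.
-2 ≠ 3, so there is no saddle point; optimal play is mixed.
X is strictly dominated by Z (it gives Row strictly more in every row), so Column never plays it.
With X eliminated, A is strictly dominated by B (B gives Row strictly more in every remaining column), so Row never plays it.
On the remaining 2×2 (B, C vs Y, Z):
Let Row play B with probability p. Expected payoff against Y: (-6)p + 6(1−p) = −12p + 6; against Z: 3p + (-2)(1−p) = 5p − 2.
Setting these equal: −12p + 6 = 5p − 2 ⇒ −17p = -8 ⇒ p = 8/17, and the value is (-12)·(8/17) + 6 = 6/17.
For Column: with q = P(Y), equating B's and C's payoffs gives −9q + 3 = 8q − 2 ⇒ q = 5/17.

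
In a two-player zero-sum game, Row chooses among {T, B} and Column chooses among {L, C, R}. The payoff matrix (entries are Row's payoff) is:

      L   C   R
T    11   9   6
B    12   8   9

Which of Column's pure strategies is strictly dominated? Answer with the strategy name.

L

C holds Row's payoff strictly below L in every row: 9 < 11, 8 < 12.
So L is strictly dominated for Column.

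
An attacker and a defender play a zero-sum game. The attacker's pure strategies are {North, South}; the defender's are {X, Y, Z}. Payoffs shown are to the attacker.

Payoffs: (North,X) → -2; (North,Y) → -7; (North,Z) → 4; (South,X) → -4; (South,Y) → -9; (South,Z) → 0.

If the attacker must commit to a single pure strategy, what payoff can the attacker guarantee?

Row minima: North → -7, South → -9.
The best of these is -7.

-7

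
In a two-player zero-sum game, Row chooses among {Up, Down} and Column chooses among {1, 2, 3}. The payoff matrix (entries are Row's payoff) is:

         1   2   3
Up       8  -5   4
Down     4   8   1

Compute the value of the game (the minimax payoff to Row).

Row minima: Up → -5, Down → 1; maximin = 1.
Column maxima: 1 → 8, 2 → 8, 3 → 4; minimax = 4.
1 ≠ 4, so there is no saddle point; optimal play is mixed.
1 is strictly dominated by 3 (it gives Row strictly more in every row), so Column never plays it.
On the remaining 2×2 (Up, Down vs 2, 3):
Let Row play Up with probability p. Expected payoff against 2: (-5)p + 8(1−p) = −13p + 8; against 3: 4p + 1(1−p) = 3p + 1.
Setting these equal: −13p + 8 = 3p + 1 ⇒ −16p = -7 ⇒ p = 7/16, and the value is (-13)·(7/16) + 8 = 37/16.
For Column: with q = P(2), equating Up's and Down's payoffs gives −9q + 4 = 7q + 1 ⇒ q = 3/16.

37/16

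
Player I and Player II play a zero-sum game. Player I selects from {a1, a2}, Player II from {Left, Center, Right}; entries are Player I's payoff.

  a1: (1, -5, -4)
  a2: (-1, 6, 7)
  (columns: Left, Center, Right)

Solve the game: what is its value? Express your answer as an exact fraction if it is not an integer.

1/13

Row minima: a1 → -5, a2 → -1; maximin = -1.
Column maxima: Left → 1, Center → 6, Right → 7; minimax = 1.
-1 ≠ 1, so there is no saddle point; optimal play is mixed.
Right is strictly dominated by Center (it gives Player I strictly more in every row), so Player II never plays it.
On the remaining 2×2 (a1, a2 vs Left, Center):
Let Player I play a1 with probability p. Expected payoff against Left: 1p + (-1)(1−p) = 2p − 1; against Center: (-5)p + 6(1−p) = −11p + 6.
Setting these equal: 2p − 1 = −11p + 6 ⇒ 13p = 7 ⇒ p = 7/13, and the value is (2)·(7/13) − 1 = 1/13.
For Player II: with q = P(Left), equating a1's and a2's payoffs gives 6q − 5 = −7q + 6 ⇒ q = 11/13.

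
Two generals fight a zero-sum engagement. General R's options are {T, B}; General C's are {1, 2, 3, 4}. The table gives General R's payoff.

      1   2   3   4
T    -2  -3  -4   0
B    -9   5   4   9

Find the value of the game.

Row minima: T → -4, B → -9; maximin = -4.
Column maxima: 1 → -2, 2 → 5, 3 → 4, 4 → 9; minimax = -2.
-4 ≠ -2, so there is no saddle point; optimal play is mixed.
2 is strictly dominated by 3 (it gives General R strictly more in every row), so General C never plays it.
4 is strictly dominated by 1 (it gives General R strictly more in every row), so General C never plays it.
On the remaining 2×2 (T, B vs 1, 3):
Let General R play T with probability p. Expected payoff against 1: (-2)p + (-9)(1−p) = 7p − 9; against 3: (-4)p + 4(1−p) = −8p + 4.
Setting these equal: 7p − 9 = −8p + 4 ⇒ 15p = 13 ⇒ p = 13/15, and the value is (7)·(13/15) − 9 = -44/15.
For General C: with q = P(1), equating T's and B's payoffs gives 2q − 4 = −13q + 4 ⇒ q = 8/15.

-44/15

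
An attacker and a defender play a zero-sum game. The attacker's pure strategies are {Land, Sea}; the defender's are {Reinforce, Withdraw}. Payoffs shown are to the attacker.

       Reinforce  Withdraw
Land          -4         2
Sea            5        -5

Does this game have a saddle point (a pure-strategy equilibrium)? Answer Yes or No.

Row minima: Land → -4, Sea → -5; maximin = -4.
Column maxima: Reinforce → 5, Withdraw → 2; minimax = 2.
-4 ≠ 2, so no pure-strategy equilibrium exists.

No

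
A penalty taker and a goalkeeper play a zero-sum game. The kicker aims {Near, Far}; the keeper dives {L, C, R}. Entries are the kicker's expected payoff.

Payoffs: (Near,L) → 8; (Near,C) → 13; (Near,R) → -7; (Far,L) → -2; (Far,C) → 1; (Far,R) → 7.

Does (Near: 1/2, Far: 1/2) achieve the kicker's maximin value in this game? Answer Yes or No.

Against L this mix gives (1/2)·8 + (1/2)·(-2) = 3.
Against C this mix gives (1/2)·13 + (1/2)·1 = 7.
Against R this mix gives (1/2)·(-7) + (1/2)·7 = 0.
The keeper will play R, holding the kicker to 0. Shifting weight toward the row that does better against R would raise this floor (the equalizing mix achieves 7/4 against both R and L), so the proposed strategy is not optimal.

No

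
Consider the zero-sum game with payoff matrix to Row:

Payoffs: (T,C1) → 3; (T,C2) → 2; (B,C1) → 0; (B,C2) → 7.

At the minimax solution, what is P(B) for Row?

1/8

Row minima: T → 2, B → 0; maximin = 2.
Column maxima: C1 → 3, C2 → 7; minimax = 3.
2 ≠ 3, so there is no saddle point; optimal play is mixed.
Let Row play T with probability p. Expected payoff against C1: 3p + 0(1−p) = 3p; against C2: 2p + 7(1−p) = −5p + 7.
Setting these equal: 3p = −5p + 7 ⇒ 8p = 7 ⇒ p = 7/8, and the value is (3)·(7/8) = 21/8.
For Column: with q = P(C1), equating T's and B's payoffs gives q + 2 = −7q + 7 ⇒ q = 5/8.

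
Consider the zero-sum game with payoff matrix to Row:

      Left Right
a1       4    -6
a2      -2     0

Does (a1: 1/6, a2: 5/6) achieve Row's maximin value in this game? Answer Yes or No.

Against Left this mix gives (1/6)·4 + (5/6)·(-2) = -1.
Against Right this mix gives (1/6)·(-6) + (5/6)·0 = -1.
All of Column's active replies (Left, Right) yield -1, and no column does worse for Row. The mix makes Column indifferent and guarantees -1, so it is optimal.

Yes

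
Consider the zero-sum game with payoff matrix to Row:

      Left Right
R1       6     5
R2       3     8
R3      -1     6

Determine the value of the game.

11/2

Row minima: R1 → 5, R2 → 3, R3 → -1; maximin = 5.
Column maxima: Left → 6, Right → 8; minimax = 6.
5 ≠ 6, so there is no saddle point; optimal play is mixed.
R3 is strictly dominated by R2, so Row never plays it.
On the remaining 2×2 (R1, R2 vs Left, Right):
Let Row play R1 with probability p. Expected payoff against Left: 6p + 3(1−p) = 3p + 3; against Right: 5p + 8(1−p) = −3p + 8.
Setting these equal: 3p + 3 = −3p + 8 ⇒ 6p = 5 ⇒ p = 5/6, and the value is (3)·(5/6) + 3 = 11/2.
For Column: with q = P(Left), equating R1's and R2's payoffs gives q + 5 = −5q + 8 ⇒ q = 1/2.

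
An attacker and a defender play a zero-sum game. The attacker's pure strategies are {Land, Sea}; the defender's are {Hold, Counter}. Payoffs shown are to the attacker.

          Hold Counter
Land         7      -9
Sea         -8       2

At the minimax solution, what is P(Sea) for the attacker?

Row minima: Land → -9, Sea → -8; maximin = -8.
Column maxima: Hold → 7, Counter → 2; minimax = 2.
-8 ≠ 2, so there is no saddle point; optimal play is mixed.
Let the attacker play Land with probability p. Expected payoff against Hold: 7p + (-8)(1−p) = 15p − 8; against Counter: (-9)p + 2(1−p) = −11p + 2.
Setting these equal: 15p − 8 = −11p + 2 ⇒ 26p = 10 ⇒ p = 5/13, and the value is (15)·(5/13) − 8 = -29/13.
For the defender: with q = P(Hold), equating Land's and Sea's payoffs gives 16q − 9 = −10q + 2 ⇒ q = 11/26.

8/13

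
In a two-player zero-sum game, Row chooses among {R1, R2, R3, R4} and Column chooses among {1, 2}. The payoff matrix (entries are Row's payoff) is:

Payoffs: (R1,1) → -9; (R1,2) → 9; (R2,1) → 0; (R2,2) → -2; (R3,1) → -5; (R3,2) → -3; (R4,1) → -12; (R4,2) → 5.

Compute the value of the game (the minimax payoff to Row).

-9/10

Row minima: R1 → -9, R2 → -2, R3 → -5, R4 → -12; maximin = -2.
Column maxima: 1 → 0, 2 → 9; minimax = 0.
-2 ≠ 0, so there is no saddle point; optimal play is mixed.
R3 is strictly dominated by R2, so Row never plays it.
R4 is strictly dominated by R1, so Row never plays it.
On the remaining 2×2 (R1, R2 vs 1, 2):
Let Row play R1 with probability p. Expected payoff against 1: (-9)p + 0(1−p) = −9p; against 2: 9p + (-2)(1−p) = 11p − 2.
Setting these equal: −9p = 11p − 2 ⇒ −20p = -2 ⇒ p = 1/10, and the value is (-9)·(1/10) = -9/10.
For Column: with q = P(1), equating R1's and R2's payoffs gives −18q + 9 = 2q − 2 ⇒ q = 11/20.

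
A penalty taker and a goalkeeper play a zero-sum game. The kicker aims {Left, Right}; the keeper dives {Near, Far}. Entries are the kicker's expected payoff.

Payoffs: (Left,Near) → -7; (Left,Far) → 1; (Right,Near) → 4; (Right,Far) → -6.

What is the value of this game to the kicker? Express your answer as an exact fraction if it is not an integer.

-19/9

Row minima: Left → -7, Right → -6; maximin = -6.
Column maxima: Near → 4, Far → 1; minimax = 1.
-6 ≠ 1, so there is no saddle point; optimal play is mixed.
Let the kicker play Left with probability p. Expected payoff against Near: (-7)p + 4(1−p) = −11p + 4; against Far: 1p + (-6)(1−p) = 7p − 6.
Setting these equal: −11p + 4 = 7p − 6 ⇒ −18p = -10 ⇒ p = 5/9, and the value is (-11)·(5/9) + 4 = -19/9.
For the keeper: with q = P(Near), equating Left's and Right's payoffs gives −8q + 1 = 10q − 6 ⇒ q = 7/18.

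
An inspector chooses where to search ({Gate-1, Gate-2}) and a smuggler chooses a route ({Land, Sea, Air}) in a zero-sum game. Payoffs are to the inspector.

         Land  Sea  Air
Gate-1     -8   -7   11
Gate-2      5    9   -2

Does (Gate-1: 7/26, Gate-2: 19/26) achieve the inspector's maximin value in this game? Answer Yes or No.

Yes

Against Land this mix gives (7/26)·(-8) + (19/26)·5 = 3/2.
Against Sea this mix gives (7/26)·(-7) + (19/26)·9 = 61/13.
Against Air this mix gives (7/26)·11 + (19/26)·(-2) = 3/2.
All of the smuggler's active replies (Land, Air) yield 3/2, and no column does worse for the inspector. The mix makes the smuggler indifferent and guarantees 3/2, so it is optimal.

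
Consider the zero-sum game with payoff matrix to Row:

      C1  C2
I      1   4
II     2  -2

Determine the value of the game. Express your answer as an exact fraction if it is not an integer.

Row minima: I → 1, II → -2; maximin = 1.
Column maxima: C1 → 2, C2 → 4; minimax = 2.
1 ≠ 2, so there is no saddle point; optimal play is mixed.
Let Row play I with probability p. Expected payoff against C1: 1p + 2(1−p) = −p + 2; against C2: 4p + (-2)(1−p) = 6p − 2.
Setting these equal: −p + 2 = 6p − 2 ⇒ −7p = -4 ⇒ p = 4/7, and the value is (-1)·(4/7) + 2 = 10/7.
For Column: with q = P(C1), equating I's and II's payoffs gives −3q + 4 = 4q − 2 ⇒ q = 6/7.

10/7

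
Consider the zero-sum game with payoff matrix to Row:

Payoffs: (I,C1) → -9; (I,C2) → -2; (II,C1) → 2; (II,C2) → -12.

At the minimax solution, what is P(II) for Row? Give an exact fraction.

Row minima: I → -9, II → -12; maximin = -9.
Column maxima: C1 → 2, C2 → -2; minimax = -2.
-9 ≠ -2, so there is no saddle point; optimal play is mixed.
Let Row play I with probability p. Expected payoff against C1: (-9)p + 2(1−p) = −11p + 2; against C2: (-2)p + (-12)(1−p) = 10p − 12.
Setting these equal: −11p + 2 = 10p − 12 ⇒ −21p = -14 ⇒ p = 2/3, and the value is (-11)·(2/3) + 2 = -16/3.
For Column: with q = P(C1), equating I's and II's payoffs gives −7q − 2 = 14q − 12 ⇒ q = 10/21.

1/3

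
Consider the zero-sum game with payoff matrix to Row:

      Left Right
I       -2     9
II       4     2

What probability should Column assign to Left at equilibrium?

7/13

Row minima: I → -2, II → 2; maximin = 2.
Column maxima: Left → 4, Right → 9; minimax = 4.
2 ≠ 4, so there is no saddle point; optimal play is mixed.
Let Row play I with probability p. Expected payoff against Left: (-2)p + 4(1−p) = −6p + 4; against Right: 9p + 2(1−p) = 7p + 2.
Setting these equal: −6p + 4 = 7p + 2 ⇒ −13p = -2 ⇒ p = 2/13, and the value is (-6)·(2/13) + 4 = 40/13.
For Column: with q = P(Left), equating I's and II's payoffs gives −11q + 9 = 2q + 2 ⇒ q = 7/13.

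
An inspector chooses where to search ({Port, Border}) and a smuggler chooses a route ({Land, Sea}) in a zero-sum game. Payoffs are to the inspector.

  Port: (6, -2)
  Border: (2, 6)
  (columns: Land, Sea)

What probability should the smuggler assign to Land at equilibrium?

Row minima: Port → -2, Border → 2; maximin = 2.
Column maxima: Land → 6, Sea → 6; minimax = 6.
2 ≠ 6, so there is no saddle point; optimal play is mixed.
Let the inspector play Port with probability p. Expected payoff against Land: 6p + 2(1−p) = 4p + 2; against Sea: (-2)p + 6(1−p) = −8p + 6.
Setting these equal: 4p + 2 = −8p + 6 ⇒ 12p = 4 ⇒ p = 1/3, and the value is (4)·(1/3) + 2 = 10/3.
For the smuggler: with q = P(Land), equating Port's and Border's payoffs gives 8q − 2 = −4q + 6 ⇒ q = 2/3.

2/3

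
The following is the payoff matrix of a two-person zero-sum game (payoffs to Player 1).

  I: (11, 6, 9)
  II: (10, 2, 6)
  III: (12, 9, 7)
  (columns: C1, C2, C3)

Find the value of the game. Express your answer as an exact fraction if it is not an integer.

39/5

Row minima: I → 6, II → 2, III → 7; maximin = 7.
Column maxima: C1 → 12, C2 → 9, C3 → 9; minimax = 9.
7 ≠ 9, so there is no saddle point; optimal play is mixed.
II is strictly dominated by I, so Player 1 never plays it.
C1 is strictly dominated by C2 (it gives Player 1 strictly more in every row), so Player 2 never plays it.
On the remaining 2×2 (I, III vs C2, C3):
Let Player 1 play I with probability p. Expected payoff against C2: 6p + 9(1−p) = −3p + 9; against C3: 9p + 7(1−p) = 2p + 7.
Setting these equal: −3p + 9 = 2p + 7 ⇒ −5p = -2 ⇒ p = 2/5, and the value is (-3)·(2/5) + 9 = 39/5.
For Player 2: with q = P(C2), equating I's and III's payoffs gives −3q + 9 = 2q + 7 ⇒ q = 2/5.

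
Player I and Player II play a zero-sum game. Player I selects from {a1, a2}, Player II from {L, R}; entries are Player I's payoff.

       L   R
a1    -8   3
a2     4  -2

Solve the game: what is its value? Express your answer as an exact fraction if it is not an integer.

Row minima: a1 → -8, a2 → -2; maximin = -2.
Column maxima: L → 4, R → 3; minimax = 3.
-2 ≠ 3, so there is no saddle point; optimal play is mixed.
Let Player I play a1 with probability p. Expected payoff against L: (-8)p + 4(1−p) = −12p + 4; against R: 3p + (-2)(1−p) = 5p − 2.
Setting these equal: −12p + 4 = 5p − 2 ⇒ −17p = -6 ⇒ p = 6/17, and the value is (-12)·(6/17) + 4 = -4/17.
For Player II: with q = P(L), equating a1's and a2's payoffs gives −11q + 3 = 6q − 2 ⇒ q = 5/17.

-4/17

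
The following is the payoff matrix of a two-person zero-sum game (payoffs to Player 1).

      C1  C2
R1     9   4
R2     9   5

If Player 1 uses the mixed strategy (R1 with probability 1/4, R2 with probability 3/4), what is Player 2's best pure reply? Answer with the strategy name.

C2

If Player 2 plays C1, Player 1's expected payoff is (1/4)·9 + (3/4)·9 = 9.
If Player 2 plays C2, Player 1's expected payoff is (1/4)·4 + (3/4)·5 = 19/4.
Player 2 minimizes Player 1's payoff; the smallest is 19/4, so the best response is C2.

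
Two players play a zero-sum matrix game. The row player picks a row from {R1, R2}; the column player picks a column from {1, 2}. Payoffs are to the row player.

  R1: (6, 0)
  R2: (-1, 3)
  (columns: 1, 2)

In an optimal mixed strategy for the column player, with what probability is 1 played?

Row minima: R1 → 0, R2 → -1; maximin = 0.
Column maxima: 1 → 6, 2 → 3; minimax = 3.
0 ≠ 3, so there is no saddle point; optimal play is mixed.
Let the row player play R1 with probability p. Expected payoff against 1: 6p + (-1)(1−p) = 7p − 1; against 2: 0p + 3(1−p) = −3p + 3.
Setting these equal: 7p − 1 = −3p + 3 ⇒ 10p = 4 ⇒ p = 2/5, and the value is (7)·(2/5) − 1 = 9/5.
For the column player: with q = P(1), equating R1's and R2's payoffs gives 6q = −4q + 3 ⇒ q = 3/10.

3/10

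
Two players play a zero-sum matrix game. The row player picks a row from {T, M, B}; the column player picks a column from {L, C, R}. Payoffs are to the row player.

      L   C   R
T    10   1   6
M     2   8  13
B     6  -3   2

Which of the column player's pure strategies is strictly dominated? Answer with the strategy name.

C holds the row player's payoff strictly below R in every row: 1 < 6, 8 < 13, -3 < 2.
So R is strictly dominated for the column player.

R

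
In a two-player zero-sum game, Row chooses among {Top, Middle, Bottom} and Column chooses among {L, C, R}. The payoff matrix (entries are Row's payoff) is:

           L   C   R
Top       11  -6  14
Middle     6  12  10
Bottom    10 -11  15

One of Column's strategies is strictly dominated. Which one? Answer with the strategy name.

R

L holds Row's payoff strictly below R in every row: 11 < 14, 6 < 10, 10 < 15.
So R is strictly dominated for Column.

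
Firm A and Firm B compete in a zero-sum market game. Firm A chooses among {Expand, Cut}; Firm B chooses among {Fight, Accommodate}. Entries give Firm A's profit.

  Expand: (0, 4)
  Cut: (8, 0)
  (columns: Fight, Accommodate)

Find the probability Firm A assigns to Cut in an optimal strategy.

1/3

Row minima: Expand → 0, Cut → 0; maximin = 0.
Column maxima: Fight → 8, Accommodate → 4; minimax = 4.
0 ≠ 4, so there is no saddle point; optimal play is mixed.
Let Firm A play Expand with probability p. Expected payoff against Fight: 0p + 8(1−p) = −8p + 8; against Accommodate: 4p + 0(1−p) = 4p.
Setting these equal: −8p + 8 = 4p ⇒ −12p = -8 ⇒ p = 2/3, and the value is (-8)·(2/3) + 8 = 8/3.
For Firm B: with q = P(Fight), equating Expand's and Cut's payoffs gives −4q + 4 = 8q ⇒ q = 1/3.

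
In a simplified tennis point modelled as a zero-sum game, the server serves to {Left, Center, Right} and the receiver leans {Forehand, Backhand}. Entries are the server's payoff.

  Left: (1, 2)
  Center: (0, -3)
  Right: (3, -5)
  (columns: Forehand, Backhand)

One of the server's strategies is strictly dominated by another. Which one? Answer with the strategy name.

Left gives a strictly higher payoff than Center against every column: 1 > 0, 2 > -3.
So Center is strictly dominated and the server never plays it.

Center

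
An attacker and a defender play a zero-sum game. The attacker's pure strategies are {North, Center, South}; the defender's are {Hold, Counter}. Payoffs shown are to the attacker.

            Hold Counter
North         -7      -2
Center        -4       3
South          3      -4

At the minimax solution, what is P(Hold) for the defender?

Row minima: North → -7, Center → -4, South → -4; maximin = -4.
Column maxima: Hold → 3, Counter → 3; minimax = 3.
-4 ≠ 3, so there is no saddle point; optimal play is mixed.
North is strictly dominated by Center, so the attacker never plays it.
On the remaining 2×2 (Center, South vs Hold, Counter):
Let the attacker play Center with probability p. Expected payoff against Hold: (-4)p + 3(1−p) = −7p + 3; against Counter: 3p + (-4)(1−p) = 7p − 4.
Setting these equal: −7p + 3 = 7p − 4 ⇒ −14p = -7 ⇒ p = 1/2, and the value is (-7)·(1/2) + 3 = -1/2.
For the defender: with q = P(Hold), equating Center's and South's payoffs gives −7q + 3 = 7q − 4 ⇒ q = 1/2.

1/2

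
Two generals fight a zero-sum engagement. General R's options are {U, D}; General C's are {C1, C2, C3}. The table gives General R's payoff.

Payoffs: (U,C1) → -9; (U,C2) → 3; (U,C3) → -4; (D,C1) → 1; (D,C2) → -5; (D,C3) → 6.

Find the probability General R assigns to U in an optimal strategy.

Row minima: U → -9, D → -5; maximin = -5.
Column maxima: C1 → 1, C2 → 3, C3 → 6; minimax = 1.
-5 ≠ 1, so there is no saddle point; optimal play is mixed.
C3 is strictly dominated by C1 (it gives General R strictly more in every row), so General C never plays it.
On the remaining 2×2 (U, D vs C1, C2):
Let General R play U with probability p. Expected payoff against C1: (-9)p + 1(1−p) = −10p + 1; against C2: 3p + (-5)(1−p) = 8p − 5.
Setting these equal: −10p + 1 = 8p − 5 ⇒ −18p = -6 ⇒ p = 1/3, and the value is (-10)·(1/3) + 1 = -7/3.
For General C: with q = P(C1), equating U's and D's payoffs gives −12q + 3 = 6q − 5 ⇒ q = 4/9.

1/3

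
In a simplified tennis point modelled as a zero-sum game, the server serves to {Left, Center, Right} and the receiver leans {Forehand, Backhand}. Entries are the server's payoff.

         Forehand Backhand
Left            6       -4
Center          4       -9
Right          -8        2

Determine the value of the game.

-1

Row minima: Left → -4, Center → -9, Right → -8; maximin = -4.
Column maxima: Forehand → 6, Backhand → 2; minimax = 2.
-4 ≠ 2, so there is no saddle point; optimal play is mixed.
Center is strictly dominated by Left, so the server never plays it.
On the remaining 2×2 (Left, Right vs Forehand, Backhand):
Let the server play Left with probability p. Expected payoff against Forehand: 6p + (-8)(1−p) = 14p − 8; against Backhand: (-4)p + 2(1−p) = −6p + 2.
Setting these equal: 14p − 8 = −6p + 2 ⇒ 20p = 10 ⇒ p = 1/2, and the value is (14)·(1/2) − 8 = -1.
For the receiver: with q = P(Forehand), equating Left's and Right's payoffs gives 10q − 4 = −10q + 2 ⇒ q = 3/10.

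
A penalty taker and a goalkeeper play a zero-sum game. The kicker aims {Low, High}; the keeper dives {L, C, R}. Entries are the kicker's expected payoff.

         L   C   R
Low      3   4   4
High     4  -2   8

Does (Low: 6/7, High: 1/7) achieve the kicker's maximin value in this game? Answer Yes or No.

Against L this mix gives (6/7)·3 + (1/7)·4 = 22/7.
Against C this mix gives (6/7)·4 + (1/7)·(-2) = 22/7.
Against R this mix gives (6/7)·4 + (1/7)·8 = 32/7.
All of the keeper's active replies (L, C) yield 22/7, and no column does worse for the kicker. The mix makes the keeper indifferent and guarantees 22/7, so it is optimal.

Yes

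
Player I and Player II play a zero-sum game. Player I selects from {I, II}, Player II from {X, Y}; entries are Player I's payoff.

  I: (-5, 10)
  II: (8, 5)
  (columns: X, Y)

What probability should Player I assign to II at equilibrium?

5/6

Row minima: I → -5, II → 5; maximin = 5.
Column maxima: X → 8, Y → 10; minimax = 8.
5 ≠ 8, so there is no saddle point; optimal play is mixed.
Let Player I play I with probability p. Expected payoff against X: (-5)p + 8(1−p) = −13p + 8; against Y: 10p + 5(1−p) = 5p + 5.
Setting these equal: −13p + 8 = 5p + 5 ⇒ −18p = -3 ⇒ p = 1/6, and the value is (-13)·(1/6) + 8 = 35/6.
For Player II: with q = P(X), equating I's and II's payoffs gives −15q + 10 = 3q + 5 ⇒ q = 5/18.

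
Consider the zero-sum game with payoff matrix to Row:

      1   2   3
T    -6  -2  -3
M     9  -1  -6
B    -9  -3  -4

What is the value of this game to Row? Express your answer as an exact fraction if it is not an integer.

Row minima: T → -6, M → -6, B → -9; maximin = -6.
Column maxima: 1 → 9, 2 → -1, 3 → -3; minimax = -3.
-6 ≠ -3, so there is no saddle point; optimal play is mixed.
B is strictly dominated by T, so Row never plays it.
2 is strictly dominated by 3 (it gives Row strictly more in every row), so Column never plays it.
On the remaining 2×2 (T, M vs 1, 3):
Let Row play T with probability p. Expected payoff against 1: (-6)p + 9(1−p) = −15p + 9; against 3: (-3)p + (-6)(1−p) = 3p − 6.
Setting these equal: −15p + 9 = 3p − 6 ⇒ −18p = -15 ⇒ p = 5/6, and the value is (-15)·(5/6) + 9 = -7/2.
For Column: with q = P(1), equating T's and M's payoffs gives −3q − 3 = 15q − 6 ⇒ q = 1/6.

-7/2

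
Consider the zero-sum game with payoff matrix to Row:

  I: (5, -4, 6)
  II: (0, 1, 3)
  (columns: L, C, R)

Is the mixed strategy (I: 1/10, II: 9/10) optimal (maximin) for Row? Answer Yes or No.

Against L this mix gives (1/10)·5 + (9/10)·0 = 1/2.
Against C this mix gives (1/10)·(-4) + (9/10)·1 = 1/2.
Against R this mix gives (1/10)·6 + (9/10)·3 = 33/10.
All of Column's active replies (L, C) yield 1/2, and no column does worse for Row. The mix makes Column indifferent and guarantees 1/2, so it is optimal.

Yes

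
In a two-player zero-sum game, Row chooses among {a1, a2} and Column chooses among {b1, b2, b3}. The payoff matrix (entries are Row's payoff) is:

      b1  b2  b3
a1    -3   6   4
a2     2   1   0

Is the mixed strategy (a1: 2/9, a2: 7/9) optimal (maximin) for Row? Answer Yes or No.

Yes

Against b1 this mix gives (2/9)·(-3) + (7/9)·2 = 8/9.
Against b2 this mix gives (2/9)·6 + (7/9)·1 = 19/9.
Against b3 this mix gives (2/9)·4 + (7/9)·0 = 8/9.
All of Column's active replies (b1, b3) yield 8/9, and no column does worse for Row. The mix makes Column indifferent and guarantees 8/9, so it is optimal.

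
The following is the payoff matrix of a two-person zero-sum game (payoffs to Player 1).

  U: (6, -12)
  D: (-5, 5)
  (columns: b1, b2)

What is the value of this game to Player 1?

-15/14

Row minima: U → -12, D → -5; maximin = -5.
Column maxima: b1 → 6, b2 → 5; minimax = 5.
-5 ≠ 5, so there is no saddle point; optimal play is mixed.
Let Player 1 play U with probability p. Expected payoff against b1: 6p + (-5)(1−p) = 11p − 5; against b2: (-12)p + 5(1−p) = −17p + 5.
Setting these equal: 11p − 5 = −17p + 5 ⇒ 28p = 10 ⇒ p = 5/14, and the value is (11)·(5/14) − 5 = -15/14.
For Player 2: with q = P(b1), equating U's and D's payoffs gives 18q − 12 = −10q + 5 ⇒ q = 17/28.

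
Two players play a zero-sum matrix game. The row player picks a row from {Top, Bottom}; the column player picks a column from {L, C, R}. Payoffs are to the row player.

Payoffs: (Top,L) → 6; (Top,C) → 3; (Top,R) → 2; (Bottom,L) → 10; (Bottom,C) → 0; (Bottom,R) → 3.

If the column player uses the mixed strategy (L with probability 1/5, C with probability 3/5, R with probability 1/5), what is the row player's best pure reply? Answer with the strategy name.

Top

Expected payoff of Top: (1/5)·6 + (3/5)·3 + (1/5)·2 = 17/5.
Expected payoff of Bottom: (1/5)·10 + (3/5)·0 + (1/5)·3 = 13/5.
The largest is 17/5, so the row player's best response is Top.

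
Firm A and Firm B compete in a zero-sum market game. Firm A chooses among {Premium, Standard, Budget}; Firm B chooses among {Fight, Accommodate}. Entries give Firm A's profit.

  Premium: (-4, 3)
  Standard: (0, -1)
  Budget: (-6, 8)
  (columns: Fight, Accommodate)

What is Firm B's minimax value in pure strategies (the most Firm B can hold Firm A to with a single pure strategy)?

Column maxima: Fight → 0, Accommodate → 8.
The smallest of these is 0.

0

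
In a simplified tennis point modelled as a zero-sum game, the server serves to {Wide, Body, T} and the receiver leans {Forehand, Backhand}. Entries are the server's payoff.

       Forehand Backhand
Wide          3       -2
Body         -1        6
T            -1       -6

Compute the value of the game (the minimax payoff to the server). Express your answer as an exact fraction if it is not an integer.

Row minima: Wide → -2, Body → -1, T → -6; maximin = -1.
Column maxima: Forehand → 3, Backhand → 6; minimax = 3.
-1 ≠ 3, so there is no saddle point; optimal play is mixed.
T is strictly dominated by Wide, so the server never plays it.
On the remaining 2×2 (Wide, Body vs Forehand, Backhand):
Let the server play Wide with probability p. Expected payoff against Forehand: 3p + (-1)(1−p) = 4p − 1; against Backhand: (-2)p + 6(1−p) = −8p + 6.
Setting these equal: 4p − 1 = −8p + 6 ⇒ 12p = 7 ⇒ p = 7/12, and the value is (4)·(7/12) − 1 = 4/3.
For the receiver: with q = P(Forehand), equating Wide's and Body's payoffs gives 5q − 2 = −7q + 6 ⇒ q = 2/3.

4/3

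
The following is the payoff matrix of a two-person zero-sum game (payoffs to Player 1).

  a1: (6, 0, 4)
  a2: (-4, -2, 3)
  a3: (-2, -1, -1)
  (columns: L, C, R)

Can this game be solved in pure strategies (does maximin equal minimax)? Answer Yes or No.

Yes

Row minima: a1 → 0, a2 → -4, a3 → -2; maximin = 0.
Column maxima: L → 6, C → 0, R → 4; minimax = 0.
maximin = minimax = 0, so a saddle point exists.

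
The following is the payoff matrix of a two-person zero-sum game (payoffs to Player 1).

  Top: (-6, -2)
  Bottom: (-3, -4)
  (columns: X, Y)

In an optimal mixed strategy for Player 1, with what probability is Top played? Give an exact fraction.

Row minima: Top → -6, Bottom → -4; maximin = -4.
Column maxima: X → -3, Y → -2; minimax = -3.
-4 ≠ -3, so there is no saddle point; optimal play is mixed.
Let Player 1 play Top with probability p. Expected payoff against X: (-6)p + (-3)(1−p) = −3p − 3; against Y: (-2)p + (-4)(1−p) = 2p − 4.
Setting these equal: −3p − 3 = 2p − 4 ⇒ −5p = -1 ⇒ p = 1/5, and the value is (-3)·(1/5) − 3 = -18/5.
For Player 2: with q = P(X), equating Top's and Bottom's payoffs gives −4q − 2 = q − 4 ⇒ q = 2/5.

1/5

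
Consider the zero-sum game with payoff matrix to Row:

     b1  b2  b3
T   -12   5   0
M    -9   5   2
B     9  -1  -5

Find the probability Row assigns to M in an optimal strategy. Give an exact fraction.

Row minima: T → -12, M → -9, B → -5; maximin = -5.
Column maxima: b1 → 9, b2 → 5, b3 → 2; minimax = 2.
-5 ≠ 2, so there is no saddle point; optimal play is mixed.
b2 is strictly dominated by b3 (it gives Row strictly more in every row), so Column never plays it.
With b2 eliminated, T is strictly dominated by M (M gives Row strictly more in every remaining column), so Row never plays it.
On the remaining 2×2 (M, B vs b1, b3):
Let Row play M with probability p. Expected payoff against b1: (-9)p + 9(1−p) = −18p + 9; against b3: 2p + (-5)(1−p) = 7p − 5.
Setting these equal: −18p + 9 = 7p − 5 ⇒ −25p = -14 ⇒ p = 14/25, and the value is (-18)·(14/25) + 9 = -27/25.
For Column: with q = P(b1), equating M's and B's payoffs gives −11q + 2 = 14q − 5 ⇒ q = 7/25.

14/25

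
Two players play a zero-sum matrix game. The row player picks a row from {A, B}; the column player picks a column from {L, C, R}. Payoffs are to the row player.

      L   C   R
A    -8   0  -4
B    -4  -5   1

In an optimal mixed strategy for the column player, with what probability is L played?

5/9

Row minima: A → -8, B → -5; maximin = -5.
Column maxima: L → -4, C → 0, R → 1; minimax = -4.
-5 ≠ -4, so there is no saddle point; optimal play is mixed.
R is strictly dominated by L (it gives the row player strictly more in every row), so the column player never plays it.
On the remaining 2×2 (A, B vs L, C):
Let the row player play A with probability p. Expected payoff against L: (-8)p + (-4)(1−p) = −4p − 4; against C: 0p + (-5)(1−p) = 5p − 5.
Setting these equal: −4p − 4 = 5p − 5 ⇒ −9p = -1 ⇒ p = 1/9, and the value is (-4)·(1/9) − 4 = -40/9.
For the column player: with q = P(L), equating A's and B's payoffs gives −8q = q − 5 ⇒ q = 5/9.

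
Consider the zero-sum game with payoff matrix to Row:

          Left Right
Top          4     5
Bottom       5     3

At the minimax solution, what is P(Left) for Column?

Row minima: Top → 4, Bottom → 3; maximin = 4.
Column maxima: Left → 5, Right → 5; minimax = 5.
4 ≠ 5, so there is no saddle point; optimal play is mixed.
Let Row play Top with probability p. Expected payoff against Left: 4p + 5(1−p) = −p + 5; against Right: 5p + 3(1−p) = 2p + 3.
Setting these equal: −p + 5 = 2p + 3 ⇒ −3p = -2 ⇒ p = 2/3, and the value is (-1)·(2/3) + 5 = 13/3.
For Column: with q = P(Left), equating Top's and Bottom's payoffs gives −q + 5 = 2q + 3 ⇒ q = 2/3.

2/3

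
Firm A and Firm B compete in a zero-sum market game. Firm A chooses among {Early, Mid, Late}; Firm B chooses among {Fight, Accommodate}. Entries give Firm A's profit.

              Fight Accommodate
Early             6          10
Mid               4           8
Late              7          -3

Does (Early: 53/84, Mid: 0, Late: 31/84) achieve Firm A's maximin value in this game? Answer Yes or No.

Against Fight this mix gives (53/84)·6 + (31/84)·7 = 535/84.
Against Accommodate this mix gives (53/84)·10 + (31/84)·(-3) = 437/84.
Firm B will play Accommodate, holding Firm A to 437/84. Shifting weight toward the row that does better against Accommodate would raise this floor (the equalizing mix achieves 44/7 against both Accommodate and Fight), so the proposed strategy is not optimal.

No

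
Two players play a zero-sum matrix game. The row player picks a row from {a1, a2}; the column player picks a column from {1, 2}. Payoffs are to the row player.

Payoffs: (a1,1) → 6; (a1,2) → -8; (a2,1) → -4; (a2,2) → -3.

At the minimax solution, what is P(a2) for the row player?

Row minima: a1 → -8, a2 → -4; maximin = -4.
Column maxima: 1 → 6, 2 → -3; minimax = -3.
-4 ≠ -3, so there is no saddle point; optimal play is mixed.
Let the row player play a1 with probability p. Expected payoff against 1: 6p + (-4)(1−p) = 10p − 4; against 2: (-8)p + (-3)(1−p) = −5p − 3.
Setting these equal: 10p − 4 = −5p − 3 ⇒ 15p = 1 ⇒ p = 1/15, and the value is (10)·(1/15) − 4 = -10/3.
For the column player: with q = P(1), equating a1's and a2's payoffs gives 14q − 8 = −q − 3 ⇒ q = 1/3.

14/15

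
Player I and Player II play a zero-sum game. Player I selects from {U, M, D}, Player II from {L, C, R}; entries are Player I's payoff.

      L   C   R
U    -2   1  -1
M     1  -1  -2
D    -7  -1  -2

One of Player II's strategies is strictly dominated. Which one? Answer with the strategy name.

R holds Player I's payoff strictly below C in every row: -1 < 1, -2 < -1, -2 < -1.
So C is strictly dominated for Player II.

C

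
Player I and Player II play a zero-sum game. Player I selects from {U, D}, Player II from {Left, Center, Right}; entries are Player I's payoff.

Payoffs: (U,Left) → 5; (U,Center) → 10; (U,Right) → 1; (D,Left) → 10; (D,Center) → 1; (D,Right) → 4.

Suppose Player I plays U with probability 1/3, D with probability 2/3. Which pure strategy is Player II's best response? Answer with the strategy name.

Right

If Player II plays Left, Player I's expected payoff is (1/3)·5 + (2/3)·10 = 25/3.
If Player II plays Center, Player I's expected payoff is (1/3)·10 + (2/3)·1 = 4.
If Player II plays Right, Player I's expected payoff is (1/3)·1 + (2/3)·4 = 3.
Player II minimizes Player I's payoff; the smallest is 3, so the best response is Right.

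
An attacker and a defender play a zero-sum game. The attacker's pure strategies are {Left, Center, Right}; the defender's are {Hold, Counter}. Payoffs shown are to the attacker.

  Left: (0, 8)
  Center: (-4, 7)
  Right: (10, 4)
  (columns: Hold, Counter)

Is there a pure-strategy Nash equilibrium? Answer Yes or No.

Row minima: Left → 0, Center → -4, Right → 4; maximin = 4.
Column maxima: Hold → 10, Counter → 8; minimax = 8.
4 ≠ 8, so no pure-strategy equilibrium exists.

No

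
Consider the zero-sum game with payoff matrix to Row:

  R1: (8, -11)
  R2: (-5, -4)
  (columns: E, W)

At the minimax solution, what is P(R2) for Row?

19/20

Row minima: R1 → -11, R2 → -5; maximin = -5.
Column maxima: E → 8, W → -4; minimax = -4.
-5 ≠ -4, so there is no saddle point; optimal play is mixed.
Let Row play R1 with probability p. Expected payoff against E: 8p + (-5)(1−p) = 13p − 5; against W: (-11)p + (-4)(1−p) = −7p − 4.
Setting these equal: 13p − 5 = −7p − 4 ⇒ 20p = 1 ⇒ p = 1/20, and the value is (13)·(1/20) − 5 = -87/20.
For Column: with q = P(E), equating R1's and R2's payoffs gives 19q − 11 = −q − 4 ⇒ q = 7/20.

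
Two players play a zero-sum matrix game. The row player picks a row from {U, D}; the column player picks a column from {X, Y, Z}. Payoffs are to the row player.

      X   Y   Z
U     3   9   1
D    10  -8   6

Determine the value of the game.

Row minima: U → 1, D → -8; maximin = 1.
Column maxima: X → 10, Y → 9, Z → 6; minimax = 6.
1 ≠ 6, so there is no saddle point; optimal play is mixed.
X is strictly dominated by Z (it gives the row player strictly more in every row), so the column player never plays it.
On the remaining 2×2 (U, D vs Y, Z):
Let the row player play U with probability p. Expected payoff against Y: 9p + (-8)(1−p) = 17p − 8; against Z: 1p + 6(1−p) = −5p + 6.
Setting these equal: 17p − 8 = −5p + 6 ⇒ 22p = 14 ⇒ p = 7/11, and the value is (17)·(7/11) − 8 = 31/11.
For the column player: with q = P(Y), equating U's and D's payoffs gives 8q + 1 = −14q + 6 ⇒ q = 5/22.

31/11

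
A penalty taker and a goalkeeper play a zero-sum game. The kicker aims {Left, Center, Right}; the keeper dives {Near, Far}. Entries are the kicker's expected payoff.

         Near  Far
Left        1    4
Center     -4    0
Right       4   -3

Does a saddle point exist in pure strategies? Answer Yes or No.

Row minima: Left → 1, Center → -4, Right → -3; maximin = 1.
Column maxima: Near → 4, Far → 4; minimax = 4.
1 ≠ 4, so no pure-strategy equilibrium exists.

No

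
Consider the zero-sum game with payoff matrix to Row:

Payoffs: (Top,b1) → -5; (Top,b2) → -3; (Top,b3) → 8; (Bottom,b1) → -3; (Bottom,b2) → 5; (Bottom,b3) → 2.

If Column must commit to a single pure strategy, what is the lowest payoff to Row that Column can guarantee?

-3

Column maxima: b1 → -3, b2 → 5, b3 → 8.
The smallest of these is -3.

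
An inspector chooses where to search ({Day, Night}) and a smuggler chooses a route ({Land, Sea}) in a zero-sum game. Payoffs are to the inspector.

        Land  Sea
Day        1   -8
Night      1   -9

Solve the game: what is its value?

-8

Row minima: Day → -8, Night → -9; maximin = -8.
Column maxima: Land → 1, Sea → -8; minimax = -8.
Since maximin = minimax = -8, there is a saddle point and the value is -8.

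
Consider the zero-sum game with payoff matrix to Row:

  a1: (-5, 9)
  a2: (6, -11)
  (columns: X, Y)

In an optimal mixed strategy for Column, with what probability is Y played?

11/31

Row minima: a1 → -5, a2 → -11; maximin = -5.
Column maxima: X → 6, Y → 9; minimax = 6.
-5 ≠ 6, so there is no saddle point; optimal play is mixed.
Let Row play a1 with probability p. Expected payoff against X: (-5)p + 6(1−p) = −11p + 6; against Y: 9p + (-11)(1−p) = 20p − 11.
Setting these equal: −11p + 6 = 20p − 11 ⇒ −31p = -17 ⇒ p = 17/31, and the value is (-11)·(17/31) + 6 = -1/31.
For Column: with q = P(X), equating a1's and a2's payoffs gives −14q + 9 = 17q − 11 ⇒ q = 20/31.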